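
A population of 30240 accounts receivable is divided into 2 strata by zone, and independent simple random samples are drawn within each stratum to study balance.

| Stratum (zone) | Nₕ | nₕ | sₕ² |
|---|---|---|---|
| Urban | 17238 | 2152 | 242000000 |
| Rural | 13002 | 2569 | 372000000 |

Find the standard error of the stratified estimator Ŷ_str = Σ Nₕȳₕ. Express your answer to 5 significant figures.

6.9919 × 10^6

Var(Ŷ_str) = Σₕ Nₕ²(1 − fₕ)sₕ²/nₕ.
Urban: 17238²·(1 − 2152/17238)·242000000/2152 = 2.9243818 × 10^13.
Rural: 13002²·(1 − 2569/13002)·372000000/2569 = 1.9642565 × 10^13.
Sum = 4.8886383 × 10^13.
SE = √(4.8886383 × 10^13) = 6.9919 × 10^6.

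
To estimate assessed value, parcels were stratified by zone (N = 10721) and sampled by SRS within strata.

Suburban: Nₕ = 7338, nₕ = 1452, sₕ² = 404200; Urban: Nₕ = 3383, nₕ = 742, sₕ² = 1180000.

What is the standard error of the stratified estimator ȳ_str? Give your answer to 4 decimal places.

15.1071

Var(ȳ_str) = Σₕ Wₕ²(1 − fₕ)sₕ²/nₕ with Wₕ = Nₕ/N, N = 10721.
Suburban: Wₕ = 0.68445108; term = 0.68445108²·(1 − 0.19787408)·404200/1452 = 104.60611.
Urban: Wₕ = 0.31554892; term = 0.31554892²·(1 − 0.21933195)·1180000/742 = 123.61692.
Sum = 228.22303.
SE = √(228.22303) = 15.1071.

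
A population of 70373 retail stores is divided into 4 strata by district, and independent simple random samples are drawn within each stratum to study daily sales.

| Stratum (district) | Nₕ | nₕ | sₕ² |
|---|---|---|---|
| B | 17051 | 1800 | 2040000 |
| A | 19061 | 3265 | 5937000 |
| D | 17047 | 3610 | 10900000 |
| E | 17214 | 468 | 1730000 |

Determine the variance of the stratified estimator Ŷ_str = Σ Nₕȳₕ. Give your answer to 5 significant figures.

Var(Ŷ_str) = Σₕ Nₕ²(1 − fₕ)sₕ²/nₕ.
B: 17051²·(1 − 1800/17051)·2040000/1800 = 2.9471744 × 10^11.
A: 19061²·(1 − 3265/19061)·5937000/3265 = 5.474906 × 10^11.
D: 17047²·(1 − 3610/17047)·10900000/3610 = 6.9162323 × 10^11.
E: 17214²·(1 − 468/17214)·1730000/468 = 1.0655974 × 10^12.
Sum = 2.5994287 × 10^12.

2.5994 × 10^12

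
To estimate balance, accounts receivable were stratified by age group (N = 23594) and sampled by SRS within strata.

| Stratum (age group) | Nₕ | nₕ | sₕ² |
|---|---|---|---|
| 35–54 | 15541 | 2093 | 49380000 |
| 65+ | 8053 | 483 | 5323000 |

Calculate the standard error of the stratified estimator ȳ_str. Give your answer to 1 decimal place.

100.3

Var(ȳ_str) = Σₕ Wₕ²(1 − fₕ)sₕ²/nₕ with Wₕ = Nₕ/N, N = 23594.
35–54: Wₕ = 0.65868441; term = 0.65868441²·(1 − 0.13467602)·49380000/2093 = 8857.5858.
65+: Wₕ = 0.34131559; term = 0.34131559²·(1 − 0.05997765)·5323000/483 = 1206.868.
Sum = 10064.454.
SE = √(10064.454) = 100.3.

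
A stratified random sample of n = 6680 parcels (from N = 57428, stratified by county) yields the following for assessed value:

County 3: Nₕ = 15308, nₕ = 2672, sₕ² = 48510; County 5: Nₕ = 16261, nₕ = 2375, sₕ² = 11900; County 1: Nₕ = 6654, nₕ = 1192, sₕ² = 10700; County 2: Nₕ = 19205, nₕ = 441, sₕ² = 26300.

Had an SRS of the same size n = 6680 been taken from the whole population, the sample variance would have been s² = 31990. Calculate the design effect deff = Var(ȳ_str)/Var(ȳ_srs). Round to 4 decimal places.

1.8959

Var(ȳ_str) = Σ Wₕ²(1−fₕ)sₕ²/nₕ with Wₕ = Nₕ/57428:
  County 3: (15308/57428)²·(1−2672/15308)·48510/2672 = 1.0648183
  County 5: (16261/57428)²·(1−2375/16261)·11900/2375 = 0.34305233
  County 1: (6654/57428)²·(1−1192/6654)·10700/1192 = 0.098922397
  County 2: (19205/57428)²·(1−441/19205)·26300/441 = 6.5164267
  → Var(ȳ_str) = 8.0232197.
Var(ȳ_srs) = (1 − 6680/57428)·31990/6680 = 4.2318768.
deff = 8.0232197 / 4.2318768 = 1.8959.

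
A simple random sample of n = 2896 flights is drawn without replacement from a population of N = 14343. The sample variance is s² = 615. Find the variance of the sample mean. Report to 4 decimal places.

Under SRS without replacement, Var(ȳ) = (1 − f)·s²/n with f = n/N = 2896/14343 = 0.20191034.
Var(ȳ) = (1 − 0.20191034)·615/2896 = 0.79808966·0.21236188 = 0.16948382.

0.1695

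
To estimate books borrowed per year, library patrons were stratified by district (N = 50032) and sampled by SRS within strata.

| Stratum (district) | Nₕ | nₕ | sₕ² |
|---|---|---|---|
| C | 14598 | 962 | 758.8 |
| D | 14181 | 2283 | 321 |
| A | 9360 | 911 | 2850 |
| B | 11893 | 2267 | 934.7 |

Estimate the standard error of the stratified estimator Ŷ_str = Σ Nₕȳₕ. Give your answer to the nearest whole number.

Var(Ŷ_str) = Σₕ Nₕ²(1 − fₕ)sₕ²/nₕ.
C: 14598²·(1 − 962/14598)·758.8/962 = 1.5701191 × 10^8.
D: 14181²·(1 − 2283/14181)·321/2283 = 2.3723564 × 10^7.
A: 9360²·(1 − 911/9360)·2850/911 = 2.4740453 × 10^8.
B: 11893²·(1 − 2267/11893)·934.7/2267 = 4.7201739 × 10^7.
Sum = 4.7534174 × 10^8.
SE = √(4.7534174 × 10^8) = 21802.

21802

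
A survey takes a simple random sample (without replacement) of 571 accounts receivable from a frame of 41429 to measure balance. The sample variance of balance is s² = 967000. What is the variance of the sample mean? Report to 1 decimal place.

1670.2

Under SRS without replacement, Var(ȳ) = (1 − f)·s²/n with f = n/N = 571/41429 = 0.01378262.
Var(ȳ) = (1 − 0.01378262)·967000/571 = 0.98621738·1693.5201 = 1670.179.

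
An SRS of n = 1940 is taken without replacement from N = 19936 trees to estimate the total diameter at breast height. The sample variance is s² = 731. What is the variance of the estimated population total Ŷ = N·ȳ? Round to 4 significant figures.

Var(Ŷ) = N²·Var(ȳ) = N²·(1 − n/N)·s²/n.
f = 1940/19936 = 0.09731140; Var(ȳ) = 0.90268860·731/1940 = 0.34013679.
Var(Ŷ) = 19936² · 0.34013679 = 1.3518536 × 10^8.

1.352 × 10^8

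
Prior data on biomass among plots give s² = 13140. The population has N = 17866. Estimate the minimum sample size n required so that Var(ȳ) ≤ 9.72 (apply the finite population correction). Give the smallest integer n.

1257

Without fpc, n₀ = s²/D = 13140/9.72 = 1351.8519.
With fpc, (1 − n/N)·s²/n ≤ D requires n ≥ n₀/(1 + n₀/N) = 1351.8519/(1 + 1351.8519/17866) = 1256.7578.
Rounding up, n = 1257.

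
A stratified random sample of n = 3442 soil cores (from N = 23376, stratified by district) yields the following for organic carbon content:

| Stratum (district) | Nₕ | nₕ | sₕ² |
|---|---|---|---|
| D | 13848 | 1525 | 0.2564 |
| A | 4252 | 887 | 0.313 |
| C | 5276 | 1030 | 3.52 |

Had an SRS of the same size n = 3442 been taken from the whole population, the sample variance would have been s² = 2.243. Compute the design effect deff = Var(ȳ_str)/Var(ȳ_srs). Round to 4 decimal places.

0.3632

Var(ȳ_str) = Σ Wₕ²(1−fₕ)sₕ²/nₕ with Wₕ = Nₕ/23376:
  D: (13848/23376)²·(1−1525/13848)·0.2564/1525 = 5.2506284 × 10^-5
  A: (4252/23376)²·(1−887/4252)·0.313/887 = 9.2397165 × 10^-6
  C: (5276/23376)²·(1−1030/5276)·3.52/1030 = 1.4010377 × 10^-4
  → Var(ȳ_str) = 2.0184977 × 10^-4.
Var(ȳ_srs) = (1 − 3442/23376)·2.243/3442 = 5.557029 × 10^-4.
deff = (2.0184977 × 10^-4) / (5.557029 × 10^-4) = 0.3632.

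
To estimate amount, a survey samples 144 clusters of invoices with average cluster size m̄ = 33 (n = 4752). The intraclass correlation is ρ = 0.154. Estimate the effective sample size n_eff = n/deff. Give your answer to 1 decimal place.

deff = 1 + (33 − 1)·0.154 = 1 + 4.928 = 5.928.
n_eff = 4752 / 5.928 = 801.6.

801.6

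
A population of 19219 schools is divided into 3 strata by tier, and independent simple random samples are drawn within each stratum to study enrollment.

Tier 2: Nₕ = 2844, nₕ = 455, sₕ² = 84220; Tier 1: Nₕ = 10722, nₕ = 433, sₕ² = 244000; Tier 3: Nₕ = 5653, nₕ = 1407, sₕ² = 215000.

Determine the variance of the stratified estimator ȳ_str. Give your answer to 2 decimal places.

Var(ȳ_str) = Σₕ Wₕ²(1 − fₕ)sₕ²/nₕ with Wₕ = Nₕ/N, N = 19219.
Tier 2: Wₕ = 0.14797856; term = 0.14797856²·(1 − 0.15998594)·84220/455 = 3.4047718.
Tier 1: Wₕ = 0.55788543; term = 0.55788543²·(1 − 0.04038426)·244000/433 = 168.30202.
Tier 3: Wₕ = 0.29413601; term = 0.29413601²·(1 − 0.24889439)·215000/1407 = 9.9298289.
Sum = 181.63662.

181.64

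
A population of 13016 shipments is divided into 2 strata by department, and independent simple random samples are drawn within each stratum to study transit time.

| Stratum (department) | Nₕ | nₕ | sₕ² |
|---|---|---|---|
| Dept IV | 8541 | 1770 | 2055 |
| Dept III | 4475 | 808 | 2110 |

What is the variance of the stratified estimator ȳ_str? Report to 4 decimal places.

Var(ȳ_str) = Σₕ Wₕ²(1 − fₕ)sₕ²/nₕ with Wₕ = Nₕ/N, N = 13016.
Dept IV: Wₕ = 0.65619238; term = 0.65619238²·(1 − 0.20723569)·2055/1770 = 0.39631911.
Dept III: Wₕ = 0.34380762; term = 0.34380762²·(1 − 0.18055866)·2110/808 = 0.25294143.
Sum = 0.64926054.

0.6493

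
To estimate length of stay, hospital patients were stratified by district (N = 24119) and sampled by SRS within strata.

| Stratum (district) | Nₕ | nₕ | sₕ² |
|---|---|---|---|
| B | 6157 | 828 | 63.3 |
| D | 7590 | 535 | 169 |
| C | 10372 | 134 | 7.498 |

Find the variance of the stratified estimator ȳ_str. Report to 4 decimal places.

Var(ȳ_str) = Σₕ Wₕ²(1 − fₕ)sₕ²/nₕ with Wₕ = Nₕ/N, N = 24119.
B: Wₕ = 0.25527592; term = 0.25527592²·(1 − 0.13448108)·63.3/828 = 0.0043119096.
D: Wₕ = 0.31468966; term = 0.31468966²·(1 − 0.07048748)·169/535 = 0.029077236.
C: Wₕ = 0.43003441; term = 0.43003441²·(1 − 0.01291940)·7.498/134 = 0.01021409.
Sum = 0.043603236.

0.0436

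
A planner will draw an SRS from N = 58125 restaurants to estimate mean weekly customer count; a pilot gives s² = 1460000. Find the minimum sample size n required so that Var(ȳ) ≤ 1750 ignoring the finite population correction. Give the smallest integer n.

835

Without fpc, n₀ = s²/D = 1460000/1750 = 834.2857.
Rounding up, n = 835.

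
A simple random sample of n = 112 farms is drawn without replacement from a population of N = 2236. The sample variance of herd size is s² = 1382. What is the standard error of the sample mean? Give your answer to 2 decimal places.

3.42

Under SRS without replacement, Var(ȳ) = (1 − f)·s²/n with f = n/N = 112/2236 = 0.05008945.
Var(ȳ) = (1 − 0.05008945)·1382/112 = 0.94991055·12.339286 = 11.721218.
SE(ȳ) = √(11.721218) = 3.42.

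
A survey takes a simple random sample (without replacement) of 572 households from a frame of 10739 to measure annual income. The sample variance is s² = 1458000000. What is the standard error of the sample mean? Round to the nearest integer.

Under SRS without replacement, Var(ȳ) = (1 − f)·s²/n with f = n/N = 572/10739 = 0.05326380.
Var(ȳ) = (1 − 0.05326380)·1458000000/572 = 0.94673620·2.548951 × 10^6 = 2.4131842 × 10^6.
SE(ȳ) = √(2.4131842 × 10^6) = 1553.

1553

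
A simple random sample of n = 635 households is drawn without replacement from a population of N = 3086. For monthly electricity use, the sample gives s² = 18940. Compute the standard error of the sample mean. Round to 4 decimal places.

Under SRS without replacement, Var(ȳ) = (1 − f)·s²/n with f = n/N = 635/3086 = 0.20576798.
Var(ȳ) = (1 − 0.20576798)·18940/635 = 0.79423202·29.826772 = 23.689377.
SE(ȳ) = √(23.689377) = 4.8672.

4.8672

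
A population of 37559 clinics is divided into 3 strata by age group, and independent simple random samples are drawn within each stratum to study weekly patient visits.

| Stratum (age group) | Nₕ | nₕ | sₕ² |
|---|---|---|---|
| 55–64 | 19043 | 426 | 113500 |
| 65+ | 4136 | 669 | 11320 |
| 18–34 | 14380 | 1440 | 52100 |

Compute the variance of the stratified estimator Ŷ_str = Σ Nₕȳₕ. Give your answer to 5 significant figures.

1.0143 × 10^11

Var(Ŷ_str) = Σₕ Nₕ²(1 − fₕ)sₕ²/nₕ.
55–64: 19043²·(1 − 426/19043)·113500/426 = 9.4456387 × 10^10.
65+: 4136²·(1 − 669/4136)·11320/669 = 2.4263569 × 10^8.
18–34: 14380²·(1 − 1440/14380)·52100/1440 = 6.7323765 × 10^9.
Sum = 1.014314 × 10^11.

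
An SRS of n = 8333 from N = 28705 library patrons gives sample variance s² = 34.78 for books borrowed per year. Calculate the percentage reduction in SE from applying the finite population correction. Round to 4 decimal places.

f = n/N = 8333/28705 = 0.29029786.
SE_no-fpc = √(s²/n) = 0.064604698; SE_fpc = √((1−f)s²/n) = 0.054425466.
Ratio = √(1−f) = 0.84243821. Reduction = 100·(1 − 0.84243821) = 15.7562%.

15.7562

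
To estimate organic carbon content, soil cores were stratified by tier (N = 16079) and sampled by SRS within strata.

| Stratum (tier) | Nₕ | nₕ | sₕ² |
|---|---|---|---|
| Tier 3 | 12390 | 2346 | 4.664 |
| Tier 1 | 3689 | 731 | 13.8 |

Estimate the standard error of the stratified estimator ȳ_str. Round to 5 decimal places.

Var(ȳ_str) = Σₕ Wₕ²(1 − fₕ)sₕ²/nₕ with Wₕ = Nₕ/N, N = 16079.
Tier 3: Wₕ = 0.77057031; term = 0.77057031²·(1 − 0.18934625)·4.664/2346 = 9.569527 × 10^-4.
Tier 1: Wₕ = 0.22942969; term = 0.22942969²·(1 − 0.19815668)·13.8/731 = 7.9680209 × 10^-4.
Sum = 0.0017537548.
SE = √(0.0017537548) = 0.04188.

0.04188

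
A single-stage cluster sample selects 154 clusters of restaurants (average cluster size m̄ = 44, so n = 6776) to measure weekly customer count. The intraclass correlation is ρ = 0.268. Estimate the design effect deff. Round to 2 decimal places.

deff = 1 + (44 − 1)·0.268 = 1 + 11.524 = 12.524.

12.52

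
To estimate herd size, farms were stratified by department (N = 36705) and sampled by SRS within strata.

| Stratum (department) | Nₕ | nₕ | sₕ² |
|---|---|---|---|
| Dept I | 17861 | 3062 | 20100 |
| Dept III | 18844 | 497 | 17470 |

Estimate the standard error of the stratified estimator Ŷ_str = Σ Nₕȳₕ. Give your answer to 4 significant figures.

Var(Ŷ_str) = Σₕ Nₕ²(1 − fₕ)sₕ²/nₕ.
Dept I: 17861²·(1 − 3062/17861)·20100/3062 = 1.735118 × 10^9.
Dept III: 18844²·(1 − 497/18844)·17470/497 = 1.2152753 × 10^10.
Sum = 1.3887871 × 10^10.
SE = √(1.3887871 × 10^10) = 117800.

117800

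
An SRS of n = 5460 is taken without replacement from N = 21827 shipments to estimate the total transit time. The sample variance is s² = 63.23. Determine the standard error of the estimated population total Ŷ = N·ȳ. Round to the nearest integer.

2034

Var(Ŷ) = N²·Var(ȳ) = N²·(1 − n/N)·s²/n.
f = 5460/21827 = 0.25014890; Var(ȳ) = 0.74985110·63.23/5460 = 0.0086837152.
Var(Ŷ) = 21827² · 0.0086837152 = 4.1370776 × 10^6.
SE(Ŷ) = √(4.1370776 × 10^6) = 2034.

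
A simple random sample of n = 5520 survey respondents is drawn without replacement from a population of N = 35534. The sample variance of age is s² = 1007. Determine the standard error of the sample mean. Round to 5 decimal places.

0.39254

Under SRS without replacement, Var(ȳ) = (1 − f)·s²/n with f = n/N = 5520/35534 = 0.15534418.
Var(ȳ) = (1 − 0.15534418)·1007/5520 = 0.84465582·0.18242754 = 0.15408848.
SE(ȳ) = √(0.15408848) = 0.39254.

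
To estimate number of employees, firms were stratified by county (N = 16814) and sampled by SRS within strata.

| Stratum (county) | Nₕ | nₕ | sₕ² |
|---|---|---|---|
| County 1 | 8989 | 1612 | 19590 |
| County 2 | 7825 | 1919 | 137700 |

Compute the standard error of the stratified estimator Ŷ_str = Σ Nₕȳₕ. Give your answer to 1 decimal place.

Var(Ŷ_str) = Σₕ Nₕ²(1 − fₕ)sₕ²/nₕ.
County 1: 8989²·(1 − 1612/8989)·19590/1612 = 8.0586179 × 10^8.
County 2: 7825²·(1 − 1919/7825)·137700/1919 = 3.3161698 × 10^9.
Sum = 4.1220316 × 10^9.
SE = √(4.1220316 × 10^9) = 64203.0.

64203.0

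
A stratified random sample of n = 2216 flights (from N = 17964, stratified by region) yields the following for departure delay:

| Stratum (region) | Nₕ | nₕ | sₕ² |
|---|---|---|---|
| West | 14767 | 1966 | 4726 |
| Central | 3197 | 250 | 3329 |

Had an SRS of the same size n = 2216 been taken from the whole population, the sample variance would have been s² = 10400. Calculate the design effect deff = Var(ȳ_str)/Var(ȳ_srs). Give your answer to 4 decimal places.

Var(ȳ_str) = Σ Wₕ²(1−fₕ)sₕ²/nₕ with Wₕ = Nₕ/17964:
  West: (14767/17964)²·(1−1966/14767)·4726/1966 = 1.408122
  Central: (3197/17964)²·(1−250/3197)·3329/250 = 0.38876796
  → Var(ȳ_str) = 1.79689.
Var(ȳ_srs) = (1 − 2216/17964)·10400/2216 = 4.1142051.
deff = 1.79689 / 4.1142051 = 0.4368.

0.4368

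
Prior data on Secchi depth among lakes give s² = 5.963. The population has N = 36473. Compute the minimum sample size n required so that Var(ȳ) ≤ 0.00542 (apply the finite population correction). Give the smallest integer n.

1068

Without fpc, n₀ = s²/D = 5.963/0.00542 = 1100.1845.
With fpc, (1 − n/N)·s²/n ≤ D requires n ≥ n₀/(1 + n₀/N) = 1100.1845/(1 + 1100.1845/36473) = 1067.9699.
Rounding up, n = 1068.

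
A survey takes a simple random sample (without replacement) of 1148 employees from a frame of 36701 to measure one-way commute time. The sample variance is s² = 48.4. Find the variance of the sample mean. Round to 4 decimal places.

Under SRS without replacement, Var(ȳ) = (1 − f)·s²/n with f = n/N = 1148/36701 = 0.03127980.
Var(ȳ) = (1 − 0.03127980)·48.4/1148 = 0.96872020·0.042160279 = 0.040841514.

0.0408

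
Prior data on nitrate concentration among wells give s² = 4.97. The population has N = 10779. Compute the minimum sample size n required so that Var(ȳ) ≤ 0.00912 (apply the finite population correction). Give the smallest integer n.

Without fpc, n₀ = s²/D = 4.97/0.00912 = 544.9561.
With fpc, (1 − n/N)·s²/n ≤ D requires n ≥ n₀/(1 + n₀/N) = 544.9561/(1 + 544.9561/10779) = 518.7305.
Rounding up, n = 519.

519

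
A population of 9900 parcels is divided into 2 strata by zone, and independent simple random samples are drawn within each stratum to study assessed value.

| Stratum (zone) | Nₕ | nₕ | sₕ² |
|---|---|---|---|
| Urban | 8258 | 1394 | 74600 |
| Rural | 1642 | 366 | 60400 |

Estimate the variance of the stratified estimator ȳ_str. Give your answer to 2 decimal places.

34.48

Var(ȳ_str) = Σₕ Wₕ²(1 − fₕ)sₕ²/nₕ with Wₕ = Nₕ/N, N = 9900.
Urban: Wₕ = 0.83414141; term = 0.83414141²·(1 − 0.16880601)·74600/1394 = 30.949798.
Rural: Wₕ = 0.16585859; term = 0.16585859²·(1 − 0.22289890)·60400/366 = 3.5278433.
Sum = 34.477641.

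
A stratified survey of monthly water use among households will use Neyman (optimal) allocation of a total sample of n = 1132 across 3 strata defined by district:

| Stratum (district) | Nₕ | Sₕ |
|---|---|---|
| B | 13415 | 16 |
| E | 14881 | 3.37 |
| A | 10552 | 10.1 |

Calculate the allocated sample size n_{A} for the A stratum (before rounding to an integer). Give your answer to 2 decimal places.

324.86

Neyman allocation: nₕ = n·NₕSₕ / Σⱼ NⱼSⱼ.
Σ NⱼSⱼ = 13415·16 + 14881·3.37 + 10552·10.1 = 371364.17.
n_{A} = 1132·10552·10.1 / 371364.17 = 324.86.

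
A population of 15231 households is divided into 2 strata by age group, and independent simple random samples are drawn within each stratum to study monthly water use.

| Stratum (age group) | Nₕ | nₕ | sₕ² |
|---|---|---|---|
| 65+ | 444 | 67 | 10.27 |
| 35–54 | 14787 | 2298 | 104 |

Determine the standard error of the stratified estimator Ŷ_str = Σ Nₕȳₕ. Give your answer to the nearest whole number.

Var(Ŷ_str) = Σₕ Nₕ²(1 − fₕ)sₕ²/nₕ.
65+: 444²·(1 − 67/444)·10.27/67 = 25657.832.
35–54: 14787²·(1 − 2298/14787)·104/2298 = 8.3577823 × 10^6.
Sum = 8.3834401 × 10^6.
SE = √(8.3834401 × 10^6) = 2895.

2895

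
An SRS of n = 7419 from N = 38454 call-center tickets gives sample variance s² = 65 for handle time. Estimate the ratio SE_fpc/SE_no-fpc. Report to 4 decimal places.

f = n/N = 7419/38454 = 0.19293181.
SE_no-fpc = √(s²/n) = 0.093601755; SE_fpc = √((1−f)s²/n) = 0.084088984.
Ratio = √(1−f) = 0.89836974.

0.8984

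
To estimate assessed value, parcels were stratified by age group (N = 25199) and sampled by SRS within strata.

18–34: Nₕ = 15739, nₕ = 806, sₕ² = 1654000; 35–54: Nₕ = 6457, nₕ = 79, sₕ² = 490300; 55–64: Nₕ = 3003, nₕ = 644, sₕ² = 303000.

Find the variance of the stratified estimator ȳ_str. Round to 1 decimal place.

1167.3

Var(ȳ_str) = Σₕ Wₕ²(1 − fₕ)sₕ²/nₕ with Wₕ = Nₕ/N, N = 25199.
18–34: Wₕ = 0.62458828; term = 0.62458828²·(1 − 0.05121037)·1654000/806 = 759.55294.
35–54: Wₕ = 0.25624033; term = 0.25624033²·(1 − 0.01223478)·490300/79 = 402.51632.
55–64: Wₕ = 0.11917140; term = 0.11917140²·(1 − 0.21445221)·303000/644 = 5.2489619.
Sum = 1167.3182.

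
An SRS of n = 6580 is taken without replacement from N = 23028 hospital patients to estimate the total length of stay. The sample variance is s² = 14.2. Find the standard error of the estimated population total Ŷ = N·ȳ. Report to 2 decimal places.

Var(Ŷ) = N²·Var(ȳ) = N²·(1 − n/N)·s²/n.
f = 6580/23028 = 0.28573910; Var(ȳ) = 0.71426090·14.2/6580 = 0.0015414141.
Var(Ŷ) = 23028² · 0.0015414141 = 817394.61.
SE(Ŷ) = √(817394.61) = 904.10.

904.10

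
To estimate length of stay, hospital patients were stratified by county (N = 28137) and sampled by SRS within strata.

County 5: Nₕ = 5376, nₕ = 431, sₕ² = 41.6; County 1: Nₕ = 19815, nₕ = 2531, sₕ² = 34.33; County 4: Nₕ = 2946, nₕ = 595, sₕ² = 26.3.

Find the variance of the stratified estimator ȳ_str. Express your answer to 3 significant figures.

0.00950

Var(ȳ_str) = Σₕ Wₕ²(1 − fₕ)sₕ²/nₕ with Wₕ = Nₕ/N, N = 28137.
County 5: Wₕ = 0.19106515; term = 0.19106515²·(1 − 0.08017113)·41.6/431 = 0.0032410523.
County 1: Wₕ = 0.70423286; term = 0.70423286²·(1 − 0.12773152)·34.33/2531 = 0.0058676528.
County 4: Wₕ = 0.10470199; term = 0.10470199²·(1 − 0.20196877)·26.3/595 = 3.8669501 × 10^-4.
Sum = 0.0094954001.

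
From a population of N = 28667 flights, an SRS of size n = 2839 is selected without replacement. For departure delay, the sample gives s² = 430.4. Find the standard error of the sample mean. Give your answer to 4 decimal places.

0.3696

Under SRS without replacement, Var(ȳ) = (1 − f)·s²/n with f = n/N = 2839/28667 = 0.09903373.
Var(ȳ) = (1 − 0.09903373)·430.4/2839 = 0.90096627·0.15160268 = 0.1365889.
SE(ȳ) = √(0.1365889) = 0.3696.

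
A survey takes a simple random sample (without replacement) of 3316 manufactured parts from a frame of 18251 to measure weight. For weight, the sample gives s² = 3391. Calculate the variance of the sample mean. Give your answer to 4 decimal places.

0.8368

Under SRS without replacement, Var(ȳ) = (1 − f)·s²/n with f = n/N = 3316/18251 = 0.18168867.
Var(ȳ) = (1 − 0.18168867)·3391/3316 = 0.81831133·1.0226176 = 0.83681957.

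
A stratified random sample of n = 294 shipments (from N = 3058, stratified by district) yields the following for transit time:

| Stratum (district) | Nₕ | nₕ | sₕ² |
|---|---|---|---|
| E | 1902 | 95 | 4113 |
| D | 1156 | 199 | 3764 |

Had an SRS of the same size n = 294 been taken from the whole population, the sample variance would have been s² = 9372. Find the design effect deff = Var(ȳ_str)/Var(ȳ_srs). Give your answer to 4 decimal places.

Var(ȳ_str) = Σ Wₕ²(1−fₕ)sₕ²/nₕ with Wₕ = Nₕ/3058:
  E: (1902/3058)²·(1−95/1902)·4113/95 = 15.912148
  D: (1156/3058)²·(1−199/1156)·3764/199 = 2.2376458
  → Var(ȳ_str) = 18.149794.
Var(ȳ_srs) = (1 − 294/3058)·9372/294 = 28.812803.
deff = 18.149794 / 28.812803 = 0.6299.

0.6299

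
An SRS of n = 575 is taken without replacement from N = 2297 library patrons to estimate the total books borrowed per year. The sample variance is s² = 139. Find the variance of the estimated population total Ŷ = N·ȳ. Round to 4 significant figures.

956200

Var(Ŷ) = N²·Var(ȳ) = N²·(1 − n/N)·s²/n.
f = 575/2297 = 0.25032651; Var(ȳ) = 0.74967349·139/575 = 0.18122542.
Var(Ŷ) = 2297² · 0.18122542 = 956183.19.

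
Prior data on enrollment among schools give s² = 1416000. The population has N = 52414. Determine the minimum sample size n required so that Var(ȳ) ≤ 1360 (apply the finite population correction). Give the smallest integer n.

1021

Without fpc, n₀ = s²/D = 1416000/1360 = 1041.1765.
With fpc, (1 − n/N)·s²/n ≤ D requires n ≥ n₀/(1 + n₀/N) = 1041.1765/(1 + 1041.1765/52414) = 1020.8969.
Rounding up, n = 1021.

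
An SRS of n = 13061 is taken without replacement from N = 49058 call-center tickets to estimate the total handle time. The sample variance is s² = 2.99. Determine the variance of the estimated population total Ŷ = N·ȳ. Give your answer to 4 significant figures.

404300

Var(Ŷ) = N²·Var(ȳ) = N²·(1 − n/N)·s²/n.
f = 13061/49058 = 0.26623588; Var(ȳ) = 0.73376412·2.99/13061 = 1.6797754 × 10^-4.
Var(Ŷ) = 49058² · (1.6797754 × 10^-4) = 404269.42.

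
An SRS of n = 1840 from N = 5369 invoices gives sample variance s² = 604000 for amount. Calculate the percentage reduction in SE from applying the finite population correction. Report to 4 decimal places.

18.9265

f = n/N = 1840/5369 = 0.34270814.
SE_no-fpc = √(s²/n) = 18.117971; SE_fpc = √((1−f)s²/n) = 14.68888.
Ratio = √(1−f) = 0.81073538. Reduction = 100·(1 − 0.81073538) = 18.9265%.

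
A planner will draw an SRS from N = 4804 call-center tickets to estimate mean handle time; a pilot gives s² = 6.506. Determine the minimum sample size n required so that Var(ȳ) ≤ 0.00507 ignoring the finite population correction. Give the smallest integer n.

1284

Without fpc, n₀ = s²/D = 6.506/0.00507 = 1283.2347.
Rounding up, n = 1284.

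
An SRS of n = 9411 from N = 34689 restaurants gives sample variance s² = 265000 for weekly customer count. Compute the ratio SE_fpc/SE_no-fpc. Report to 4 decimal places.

0.8536

f = n/N = 9411/34689 = 0.27129638.
SE_no-fpc = √(s²/n) = 5.3064619; SE_fpc = √((1−f)s²/n) = 4.5298155.
Ratio = √(1−f) = 0.85364139.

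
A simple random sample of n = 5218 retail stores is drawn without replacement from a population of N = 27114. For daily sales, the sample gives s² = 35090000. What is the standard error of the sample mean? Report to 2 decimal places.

73.69

Under SRS without replacement, Var(ȳ) = (1 − f)·s²/n with f = n/N = 5218/27114 = 0.19244671.
Var(ȳ) = (1 − 0.19244671)·35090000/5218 = 0.80755329·6724.7988 = 5430.6334.
SE(ȳ) = √(5430.6334) = 73.69.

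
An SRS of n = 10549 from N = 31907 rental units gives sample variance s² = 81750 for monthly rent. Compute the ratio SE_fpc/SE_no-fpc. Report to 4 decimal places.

0.8182

f = n/N = 10549/31907 = 0.33061711.
SE_no-fpc = √(s²/n) = 2.7838013; SE_fpc = √((1−f)s²/n) = 2.27759.
Ratio = √(1−f) = 0.81815823.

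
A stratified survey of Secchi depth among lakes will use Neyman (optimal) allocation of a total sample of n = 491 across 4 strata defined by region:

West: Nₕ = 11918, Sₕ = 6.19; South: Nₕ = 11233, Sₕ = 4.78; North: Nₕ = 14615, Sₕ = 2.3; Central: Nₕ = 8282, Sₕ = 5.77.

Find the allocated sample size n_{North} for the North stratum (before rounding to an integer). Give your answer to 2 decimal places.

79.02

Neyman allocation: nₕ = n·NₕSₕ / Σⱼ NⱼSⱼ.
Σ NⱼSⱼ = 11918·6.19 + 11233·4.78 + 14615·2.3 + 8282·5.77 = 208867.8.
n_{North} = 491·14615·2.3 / 208867.8 = 79.02.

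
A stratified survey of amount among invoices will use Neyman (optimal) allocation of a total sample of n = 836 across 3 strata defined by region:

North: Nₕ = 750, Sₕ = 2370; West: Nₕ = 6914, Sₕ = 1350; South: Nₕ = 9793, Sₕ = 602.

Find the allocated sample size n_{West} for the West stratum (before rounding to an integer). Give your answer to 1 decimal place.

458.8

Neyman allocation: nₕ = n·NₕSₕ / Σⱼ NⱼSⱼ.
Σ NⱼSⱼ = 750·2370 + 6914·1350 + 9793·602 = 1.7006786 × 10^7.
n_{West} = 836·6914·1350 / (1.7006786 × 10^7) = 458.8.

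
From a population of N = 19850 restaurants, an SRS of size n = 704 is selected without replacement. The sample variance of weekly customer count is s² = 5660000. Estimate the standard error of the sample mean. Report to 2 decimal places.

Under SRS without replacement, Var(ȳ) = (1 − f)·s²/n with f = n/N = 704/19850 = 0.03546599.
Var(ȳ) = (1 − 0.03546599)·5660000/704 = 0.96453401·8039.7727 = 7754.6342.
SE(ȳ) = √(7754.6342) = 88.06.

88.06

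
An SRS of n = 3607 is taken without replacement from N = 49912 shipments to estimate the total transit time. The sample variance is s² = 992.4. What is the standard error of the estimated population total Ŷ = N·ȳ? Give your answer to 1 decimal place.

25216.6

Var(Ŷ) = N²·Var(ȳ) = N²·(1 − n/N)·s²/n.
f = 3607/49912 = 0.07226719; Var(ȳ) = 0.92773281·992.4/3607 = 0.25524869.
Var(Ŷ) = 49912² · 0.25524869 = 6.3587751 × 10^8.
SE(Ŷ) = √(6.3587751 × 10^8) = 25216.6.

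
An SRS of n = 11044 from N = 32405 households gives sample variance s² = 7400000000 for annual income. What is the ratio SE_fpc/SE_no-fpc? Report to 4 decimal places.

f = n/N = 11044/32405 = 0.34081160.
SE_no-fpc = √(s²/n) = 818.56404; SE_fpc = √((1−f)s²/n) = 664.59556.
Ratio = √(1−f) = 0.81190418.

0.8119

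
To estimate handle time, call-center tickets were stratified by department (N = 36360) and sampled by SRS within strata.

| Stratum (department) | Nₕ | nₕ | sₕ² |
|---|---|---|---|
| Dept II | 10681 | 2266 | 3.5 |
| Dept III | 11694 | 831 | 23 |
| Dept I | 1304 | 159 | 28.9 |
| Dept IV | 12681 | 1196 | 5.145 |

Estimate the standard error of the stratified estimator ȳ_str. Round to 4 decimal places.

0.0587

Var(ȳ_str) = Σₕ Wₕ²(1 − fₕ)sₕ²/nₕ with Wₕ = Nₕ/N, N = 36360.
Dept II: Wₕ = 0.29375688; term = 0.29375688²·(1 − 0.21215242)·3.5/2266 = 1.0500898 × 10^-4.
Dept III: Wₕ = 0.32161716; term = 0.32161716²·(1 − 0.07106208)·23/831 = 0.0026594506.
Dept I: Wₕ = 0.03586359; term = 0.03586359²·(1 − 0.12193252)·28.9/159 = 2.0527499 × 10^-4.
Dept IV: Wₕ = 0.34876238; term = 0.34876238²·(1 − 0.09431433)·5.145/1196 = 4.7390463 × 10^-4.
Sum = 0.0034436392.
SE = √(0.0034436392) = 0.0587.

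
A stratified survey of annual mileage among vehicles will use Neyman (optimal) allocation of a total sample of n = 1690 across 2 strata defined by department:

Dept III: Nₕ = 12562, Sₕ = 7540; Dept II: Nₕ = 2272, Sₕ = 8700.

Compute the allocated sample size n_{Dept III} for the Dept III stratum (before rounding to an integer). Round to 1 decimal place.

1398.2

Neyman allocation: nₕ = n·NₕSₕ / Σⱼ NⱼSⱼ.
Σ NⱼSⱼ = 12562·7540 + 2272·8700 = 1.1448388 × 10^8.
n_{Dept III} = 1690·12562·7540 / (1.1448388 × 10^8) = 1398.2.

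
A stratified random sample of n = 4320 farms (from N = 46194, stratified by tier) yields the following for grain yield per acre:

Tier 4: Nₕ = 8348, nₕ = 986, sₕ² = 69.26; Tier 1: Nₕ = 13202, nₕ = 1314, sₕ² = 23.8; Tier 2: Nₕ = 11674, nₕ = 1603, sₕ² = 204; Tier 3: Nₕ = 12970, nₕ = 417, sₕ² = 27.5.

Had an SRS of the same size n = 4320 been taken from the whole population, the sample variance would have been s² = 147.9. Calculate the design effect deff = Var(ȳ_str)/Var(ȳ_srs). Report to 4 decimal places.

0.4962

Var(ȳ_str) = Σ Wₕ²(1−fₕ)sₕ²/nₕ with Wₕ = Nₕ/46194:
  Tier 4: (8348/46194)²·(1−986/8348)·69.26/986 = 0.0020230783
  Tier 1: (13202/46194)²·(1−1314/13202)·23.8/1314 = 0.0013321679
  Tier 2: (11674/46194)²·(1−1603/11674)·204/1603 = 0.0070116106
  Tier 3: (12970/46194)²·(1−417/12970)·27.5/417 = 0.0050316799
  → Var(ȳ_str) = 0.015398537.
Var(ȳ_srs) = (1 − 4320/46194)·147.9/4320 = 0.031034397.
deff = 0.015398537 / 0.031034397 = 0.4962.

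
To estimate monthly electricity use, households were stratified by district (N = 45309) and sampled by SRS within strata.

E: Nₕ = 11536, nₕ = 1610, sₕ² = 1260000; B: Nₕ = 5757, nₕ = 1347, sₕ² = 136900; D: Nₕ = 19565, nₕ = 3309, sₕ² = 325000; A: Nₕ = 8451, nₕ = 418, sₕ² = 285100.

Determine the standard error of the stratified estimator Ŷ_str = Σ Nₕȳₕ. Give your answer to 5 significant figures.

411990

Var(Ŷ_str) = Σₕ Nₕ²(1 − fₕ)sₕ²/nₕ.
E: 11536²·(1 − 1610/11536)·1260000/1610 = 8.9613654 × 10^10.
B: 5757²·(1 − 1347/5757)·136900/1347 = 2.5803028 × 10^9.
D: 19565²·(1 − 3309/19565)·325000/3309 = 3.1237778 × 10^10.
A: 8451²·(1 − 418/8451)·285100/418 = 4.6302752 × 10^10.
Sum = 1.6973449 × 10^11.
SE = √(1.6973449 × 10^11) = 411990.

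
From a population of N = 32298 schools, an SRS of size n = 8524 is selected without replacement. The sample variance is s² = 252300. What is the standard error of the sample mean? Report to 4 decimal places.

Under SRS without replacement, Var(ȳ) = (1 − f)·s²/n with f = n/N = 8524/32298 = 0.26391727.
Var(ȳ) = (1 − 0.26391727)·252300/8524 = 0.73608273·29.59878 = 21.787151.
SE(ȳ) = √(21.787151) = 4.6677.

4.6677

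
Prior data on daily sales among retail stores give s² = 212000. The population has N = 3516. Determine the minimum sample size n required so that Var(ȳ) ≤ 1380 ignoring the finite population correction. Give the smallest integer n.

154

Without fpc, n₀ = s²/D = 212000/1380 = 153.6232.
Rounding up, n = 154.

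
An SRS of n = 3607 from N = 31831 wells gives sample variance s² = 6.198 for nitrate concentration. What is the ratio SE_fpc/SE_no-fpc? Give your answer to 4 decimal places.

0.9416

f = n/N = 3607/31831 = 0.11331721.
SE_no-fpc = √(s²/n) = 0.04145269; SE_fpc = √((1−f)s²/n) = 0.039033443.
Ratio = √(1−f) = 0.94163836.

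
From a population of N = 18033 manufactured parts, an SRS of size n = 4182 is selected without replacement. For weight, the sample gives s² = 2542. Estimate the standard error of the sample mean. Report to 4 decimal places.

0.6833

Under SRS without replacement, Var(ȳ) = (1 − f)·s²/n with f = n/N = 4182/18033 = 0.23190817.
Var(ȳ) = (1 − 0.23190817)·2542/4182 = 0.76809183·0.60784314 = 0.46687935.
SE(ȳ) = √(0.46687935) = 0.6833.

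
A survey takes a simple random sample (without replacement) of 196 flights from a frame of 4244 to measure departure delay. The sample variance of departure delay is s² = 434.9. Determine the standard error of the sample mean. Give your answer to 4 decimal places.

Under SRS without replacement, Var(ȳ) = (1 − f)·s²/n with f = n/N = 196/4244 = 0.04618285.
Var(ȳ) = (1 − 0.04618285)·434.9/196 = 0.95381715·2.2188776 = 2.1164035.
SE(ȳ) = √(2.1164035) = 1.4548.

1.4548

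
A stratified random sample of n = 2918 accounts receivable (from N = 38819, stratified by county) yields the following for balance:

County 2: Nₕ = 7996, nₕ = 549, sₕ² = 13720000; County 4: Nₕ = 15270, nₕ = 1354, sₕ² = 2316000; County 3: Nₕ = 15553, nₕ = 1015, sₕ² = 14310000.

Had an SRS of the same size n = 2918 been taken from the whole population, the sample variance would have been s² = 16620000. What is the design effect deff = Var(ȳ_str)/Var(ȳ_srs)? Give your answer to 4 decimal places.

Var(ȳ_str) = Σ Wₕ²(1−fₕ)sₕ²/nₕ with Wₕ = Nₕ/38819:
  County 2: (7996/38819)²·(1−549/7996)·13720000/549 = 987.523
  County 4: (15270/38819)²·(1−1354/15270)·2316000/1354 = 241.20409
  County 3: (15553/38819)²·(1−1015/15553)·14310000/1015 = 2115.4548
  → Var(ȳ_str) = 3344.1819.
Var(ȳ_srs) = (1 − 2918/38819)·16620000/2918 = 5267.5411.
deff = 3344.1819 / 5267.5411 = 0.6349.

0.6349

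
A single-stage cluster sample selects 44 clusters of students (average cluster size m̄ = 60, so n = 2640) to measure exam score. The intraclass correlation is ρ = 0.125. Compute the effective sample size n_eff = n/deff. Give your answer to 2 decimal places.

deff = 1 + (60 − 1)·0.125 = 1 + 7.375 = 8.375.
n_eff = 2640 / 8.375 = 315.22.

315.22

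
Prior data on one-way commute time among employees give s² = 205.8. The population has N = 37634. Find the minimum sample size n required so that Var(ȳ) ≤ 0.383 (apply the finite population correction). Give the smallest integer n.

530

Without fpc, n₀ = s²/D = 205.8/0.383 = 537.3368.
With fpc, (1 − n/N)·s²/n ≤ D requires n ≥ n₀/(1 + n₀/N) = 537.3368/(1 + 537.3368/37634) = 529.7727.
Rounding up, n = 530.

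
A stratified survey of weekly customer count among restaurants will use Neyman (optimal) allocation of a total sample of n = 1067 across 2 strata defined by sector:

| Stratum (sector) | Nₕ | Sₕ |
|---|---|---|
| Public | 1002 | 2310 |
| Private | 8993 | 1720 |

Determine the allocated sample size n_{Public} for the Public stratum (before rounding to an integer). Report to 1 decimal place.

Neyman allocation: nₕ = n·NₕSₕ / Σⱼ NⱼSⱼ.
Σ NⱼSⱼ = 1002·2310 + 8993·1720 = 1.778258 × 10^7.
n_{Public} = 1067·1002·2310 / (1.778258 × 10^7) = 138.9.

138.9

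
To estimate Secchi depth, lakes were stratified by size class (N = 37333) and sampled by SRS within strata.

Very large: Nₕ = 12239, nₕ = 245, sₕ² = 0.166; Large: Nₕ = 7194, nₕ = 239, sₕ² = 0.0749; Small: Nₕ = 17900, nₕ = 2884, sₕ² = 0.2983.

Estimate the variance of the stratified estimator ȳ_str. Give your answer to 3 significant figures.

1.03 × 10^-4

Var(ȳ_str) = Σₕ Wₕ²(1 − fₕ)sₕ²/nₕ with Wₕ = Nₕ/N, N = 37333.
Very large: Wₕ = 0.32783328; term = 0.32783328²·(1 − 0.02001798)·0.166/245 = 7.1361867 × 10^-5.
Large: Wₕ = 0.19269815; term = 0.19269815²·(1 − 0.03322213)·0.0749/239 = 1.1250341 × 10^-5.
Small: Wₕ = 0.47946857; term = 0.47946857²·(1 − 0.16111732)·0.2983/2884 = 1.9947088 × 10^-5.
Sum = 1.025593 × 10^-4.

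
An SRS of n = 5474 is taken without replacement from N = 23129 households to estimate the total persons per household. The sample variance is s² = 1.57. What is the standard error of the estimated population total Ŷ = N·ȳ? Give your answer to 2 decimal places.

Var(Ŷ) = N²·Var(ȳ) = N²·(1 − n/N)·s²/n.
f = 5474/23129 = 0.23667258; Var(ȳ) = 0.76332742·1.57/5474 = 2.1893023 × 10^-4.
Var(Ŷ) = 23129² · (2.1893023 × 10^-4) = 117116.87.
SE(Ŷ) = √(117116.87) = 342.22.

342.22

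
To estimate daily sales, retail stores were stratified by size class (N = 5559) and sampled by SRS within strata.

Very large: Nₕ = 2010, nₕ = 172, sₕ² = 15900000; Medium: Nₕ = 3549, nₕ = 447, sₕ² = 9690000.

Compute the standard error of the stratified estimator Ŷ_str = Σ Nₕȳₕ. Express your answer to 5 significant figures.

Var(Ŷ_str) = Σₕ Nₕ²(1 − fₕ)sₕ²/nₕ.
Very large: 2010²·(1 − 172/2010)·15900000/172 = 3.4151536 × 10^11.
Medium: 3549²·(1 − 447/3549)·9690000/447 = 2.3865143 × 10^11.
Sum = 5.8016679 × 10^11.
SE = √(5.8016679 × 10^11) = 761690.

761690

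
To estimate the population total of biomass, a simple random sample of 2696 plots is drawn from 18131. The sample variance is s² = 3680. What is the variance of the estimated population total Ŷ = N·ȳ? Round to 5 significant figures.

Var(Ŷ) = N²·Var(ȳ) = N²·(1 − n/N)·s²/n.
f = 2696/18131 = 0.14869560; Var(ȳ) = 0.85130440·3680/2696 = 1.1620179.
Var(Ŷ) = 18131² · 1.1620179 = 3.8199382 × 10^8.

3.8199 × 10^8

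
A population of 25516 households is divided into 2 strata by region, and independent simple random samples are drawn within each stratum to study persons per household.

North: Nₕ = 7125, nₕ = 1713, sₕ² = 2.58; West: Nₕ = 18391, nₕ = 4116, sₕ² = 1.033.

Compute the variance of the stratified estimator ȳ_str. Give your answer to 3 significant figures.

Var(ȳ_str) = Σₕ Wₕ²(1 − fₕ)sₕ²/nₕ with Wₕ = Nₕ/N, N = 25516.
North: Wₕ = 0.27923656; term = 0.27923656²·(1 − 0.24042105)·2.58/1713 = 8.9203072 × 10^-5.
West: Wₕ = 0.72076344; term = 0.72076344²·(1 − 0.22380512)·1.033/4116 = 1.0120017 × 10^-4.
Sum = 1.9040324 × 10^-4.

1.90 × 10^-4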